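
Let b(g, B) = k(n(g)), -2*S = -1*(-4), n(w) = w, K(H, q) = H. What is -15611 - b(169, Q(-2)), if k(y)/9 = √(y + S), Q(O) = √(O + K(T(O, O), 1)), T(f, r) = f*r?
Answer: -15611 - 9*√167 ≈ -15727.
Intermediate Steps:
S = -2 (S = -(-1)*(-4)/2 = -½*4 = -2)
Q(O) = √(O + O²) (Q(O) = √(O + O*O) = √(O + O²))
k(y) = 9*√(-2 + y) (k(y) = 9*√(y - 2) = 9*√(-2 + y))
b(g, B) = 9*√(-2 + g)
-15611 - b(169, Q(-2)) = -15611 - 9*√(-2 + 169) = -15611 - 9*√167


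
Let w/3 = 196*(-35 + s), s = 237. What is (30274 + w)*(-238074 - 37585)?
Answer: -41086973950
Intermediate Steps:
w = 118776 (w = 3*(196*(-35 + 237)) = 3*(196*202) = 3*39592 = 118776)
(30274 + w)*(-238074 - 37585) = (30274 + 118776)*(-238074 - 37585) = 149050*(-275659) = -41086973950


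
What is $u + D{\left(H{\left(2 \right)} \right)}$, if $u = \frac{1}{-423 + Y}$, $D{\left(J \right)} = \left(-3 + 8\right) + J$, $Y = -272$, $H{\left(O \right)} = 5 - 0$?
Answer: $\frac{6949}{695} \approx 9.9986$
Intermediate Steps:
$H{\left(O \right)} = 5$ ($H{\left(O \right)} = 5 + 0 = 5$)
$D{\left(J \right)} = 5 + J$
$u = - \frac{1}{695}$ ($u = \frac{1}{-423 - 272} = \frac{1}{-695} = - \frac{1}{695} \approx -0.0014388$)
$u + D{\left(H{\left(2 \right)} \right)} = - \frac{1}{695} + \left(5 + 5\right) = - \frac{1}{695} + 10 = \frac{6949}{695}$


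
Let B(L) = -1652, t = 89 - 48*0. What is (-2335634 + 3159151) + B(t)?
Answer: 821865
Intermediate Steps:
t = 89 (t = 89 + 0 = 89)
(-2335634 + 3159151) + B(t) = (-2335634 + 3159151) - 1652 = 823517 - 1652 = 821865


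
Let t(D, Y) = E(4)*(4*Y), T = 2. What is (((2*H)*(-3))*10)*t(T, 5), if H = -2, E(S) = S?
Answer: 9600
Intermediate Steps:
t(D, Y) = 16*Y (t(D, Y) = 4*(4*Y) = 16*Y)
(((2*H)*(-3))*10)*t(T, 5) = (((2*(-2))*(-3))*10)*(16*5) = (-4*(-3)*10)*80 = (12*10)*80 = 120*80 = 9600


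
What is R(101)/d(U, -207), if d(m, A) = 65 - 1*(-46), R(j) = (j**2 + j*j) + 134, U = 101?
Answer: 20536/111 ≈ 185.01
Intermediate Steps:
R(j) = 134 + 2*j**2 (R(j) = (j**2 + j**2) + 134 = 2*j**2 + 134 = 134 + 2*j**2)
d(m, A) = 111 (d(m, A) = 65 + 46 = 111)
R(101)/d(U, -207) = (134 + 2*101**2)/111 = (134 + 2*10201)*(1/111) = (134 + 20402)*(1/111) = 20536*(1/111) = 20536/111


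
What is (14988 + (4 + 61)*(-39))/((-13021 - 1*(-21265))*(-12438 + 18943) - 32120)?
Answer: 12453/53595100 ≈ 0.00023235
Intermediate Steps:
(14988 + (4 + 61)*(-39))/((-13021 - 1*(-21265))*(-12438 + 18943) - 32120) = (14988 + 65*(-39))/((-13021 + 21265)*6505 - 32120) = (14988 - 2535)/(8244*6505 - 32120) = 12453/(53627220 - 32120) = 12453/53595100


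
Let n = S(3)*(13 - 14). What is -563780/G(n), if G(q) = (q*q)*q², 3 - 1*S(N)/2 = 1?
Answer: -140945/64 ≈ -2202.3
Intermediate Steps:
S(N) = 4 (S(N) = 6 - 2*1 = 6 - 2 = 4)
n = -4 (n = 4*(13 - 14) = 4*(-1) = -4)
G(q) = q⁴ (G(q) = q²*q² = q⁴)
-563780/G(n) = -563780/((-4)⁴) = -563780/256 = -563780*1/256 = -140945/64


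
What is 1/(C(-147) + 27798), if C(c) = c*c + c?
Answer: 1/49260 ≈ 2.0300e-5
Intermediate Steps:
C(c) = c + c² (C(c) = c² + c = c + c²)
1/(C(-147) + 27798) = 1/(-147*(1 - 147) + 27798) = 1/(-147*(-146) + 27798) = 1/(21462 + 27798) = 1/49260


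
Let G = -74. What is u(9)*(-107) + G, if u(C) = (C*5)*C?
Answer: -43409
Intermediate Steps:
u(C) = 5*C**2 (u(C) = (5*C)*C = 5*C**2)
u(9)*(-107) + G = (5*9**2)*(-107) - 74 = (5*81)*(-107) - 74 = 405*(-107) - 74 = -43335 - 74 = -43409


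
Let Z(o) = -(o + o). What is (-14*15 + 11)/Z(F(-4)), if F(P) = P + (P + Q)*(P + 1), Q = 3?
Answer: -199/2 ≈ -99.500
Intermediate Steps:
F(P) = P + (1 + P)*(3 + P) (F(P) = P + (P + 3)*(P + 1) = P + (3 + P)*(1 + P) = P + (1 + P)*(3 + P))
Z(o) = -2*o
(-14*15 + 11)/Z(F(-4)) = (-14*15 + 11)/((-2*(3 + (-4)² + 5*(-4)))) = (-210 + 11)/((-2*(3 + 16 - 20))) = -199/((-2*(-1))) = -199/2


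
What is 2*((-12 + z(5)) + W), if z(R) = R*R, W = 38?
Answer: 102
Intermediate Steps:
z(R) = R²
2*((-12 + z(5)) + W) = 2*((-12 + 5²) + 38) = 2*((-12 + 25) + 38) = 2*(13 + 38) = 2*51 = 102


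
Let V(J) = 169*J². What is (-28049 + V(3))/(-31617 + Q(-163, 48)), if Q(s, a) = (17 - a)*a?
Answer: 26528/33105 ≈ 0.80133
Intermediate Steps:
Q(s, a) = a*(17 - a)
(-28049 + V(3))/(-31617 + Q(-163, 48)) = (-28049 + 169*3²)/(-31617 + 48*(17 - 1*48)) = (-28049 + 169*9)/(-31617 + 48*(17 - 48)) = (-28049 + 1521)/(-31617 + 48*(-31)) = -26528/(-31617 - 1488) = -26528/(-33105) = -26528*(-1/33105) = 26528/33105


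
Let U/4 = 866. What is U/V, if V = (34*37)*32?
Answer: 433/5032 ≈ 0.086049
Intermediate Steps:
U = 3464 (U = 4*866 = 3464)
V = 40256 (V = 1258*32 = 40256)
U/V = 3464/40256 = 3464*(1/40256) = 433/5032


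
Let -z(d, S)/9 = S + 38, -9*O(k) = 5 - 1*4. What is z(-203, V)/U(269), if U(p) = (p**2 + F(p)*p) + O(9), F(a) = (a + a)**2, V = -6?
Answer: -648/175348793 ≈ -3.6955e-6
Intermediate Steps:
O(k) = -1/9 (O(k) = -(5 - 1*4)/9 = -(5 - 4)/9 = -1/9*1 = -1/9)
F(a) = 4*a**2 (F(a) = (2*a)**2 = 4*a**2)
U(p) = -1/9 + p**2 + 4*p**3 (U(p) = (p**2 + (4*p**2)*p) - 1/9 = (p**2 + 4*p**3) - 1/9 = -1/9 + p**2 + 4*p**3)
z(d, S) = -342 - 9*S (z(d, S) = -9*(S + 38) = -9*(38 + S) = -342 - 9*S)
z(-203, V)/U(269) = (-342 - 9*(-6))/(-1/9 + 269**2 + 4*269**3) = (-342 + 54)/(-1/9 + 72361 + 4*19465109) = -288/(-1/9 + 72361 + 77860436) = -288/701395172/9 = -288*9/701395172 = -648/175348793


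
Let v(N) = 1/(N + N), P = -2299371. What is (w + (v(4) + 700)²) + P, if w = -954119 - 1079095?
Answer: -245914239/64 ≈ -3.8424e+6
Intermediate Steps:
v(N) = 1/(2*N)
w = -2033214
(w + (v(4) + 700)²) + P = (-2033214 + ((½)/4 + 700)²) - 2299371 = (-2033214 + ((½)*(¼) + 700)²) - 2299371 = (-2033214 + (⅛ + 700)²) - 2299371 = (-2033214 + (5601/8)²) - 2299371 = (-2033214 + 31371201/64) - 2299371 = -98754495/64 - 2299371 = -245914239/64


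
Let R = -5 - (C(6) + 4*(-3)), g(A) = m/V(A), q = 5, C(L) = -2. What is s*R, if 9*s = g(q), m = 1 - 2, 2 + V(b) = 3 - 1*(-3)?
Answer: -¼ ≈ -0.25000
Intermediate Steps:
V(b) = 4 (V(b) = -2 + (3 - 1*(-3)) = -2 + (3 + 3) = -2 + 6 = 4)
m = -1
g(A) = -¼ (g(A) = -1/4 = -1*¼ = -¼)
R = 9 (R = -5 - (-2 + 4*(-3)) = -5 - (-2 - 12) = -5 - 1*(-14) = -5 + 14 = 9)
s = -1/36 (s = (⅑)*(-¼) = -1/36 ≈ -0.027778)
s*R = -1/36*9 = -¼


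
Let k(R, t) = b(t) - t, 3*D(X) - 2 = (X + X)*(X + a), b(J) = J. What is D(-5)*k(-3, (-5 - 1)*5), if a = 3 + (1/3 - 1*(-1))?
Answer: 0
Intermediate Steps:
a = 13/3 (a = 3 + (1*(1/3) + 1) = 3 + (1/3 + 1) = 3 + 4/3 = 13/3 ≈ 4.3333)
D(X) = 2/3 + 2*X*(13/3 + X)/3 (D(X) = 2/3 + ((X + X)*(X + 13/3))/3 = 2/3 + ((2*X)*(13/3 + X))/3 = 2/3 + (2*X*(13/3 + X))/3 = 2/3 + 2*X*(13/3 + X)/3)
k(R, t) = 0 (k(R, t) = t - t = 0)
D(-5)*k(-3, (-5 - 1)*5) = (2/3 + (2/3)*(-5)**2 + (26/9)*(-5))*0 = (2/3 + (2/3)*25 - 130/9)*0 = (2/3 + 50/3 - 130/9)*0 = (26/9)*0 = 0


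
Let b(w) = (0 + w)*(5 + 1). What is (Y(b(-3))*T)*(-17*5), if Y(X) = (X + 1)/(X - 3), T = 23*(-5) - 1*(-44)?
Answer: 102595/21 ≈ 4885.5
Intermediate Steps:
T = -71 (T = -115 + 44 = -71)
b(w) = 6*w (b(w) = w*6 = 6*w)
Y(X) = (1 + X)/(-3 + X)
(Y(b(-3))*T)*(-17*5) = (((1 + 6*(-3))/(-3 + 6*(-3)))*(-71))*(-17*5) = (((1 - 18)/(-3 - 18))*(-71))*(-85) = ((-17/(-21))*(-71))*(-85) = (-1/21*(-17)*(-71))*(-85) = ((17/21)*(-71))*(-85) = -1207/21*(-85) = 102595/21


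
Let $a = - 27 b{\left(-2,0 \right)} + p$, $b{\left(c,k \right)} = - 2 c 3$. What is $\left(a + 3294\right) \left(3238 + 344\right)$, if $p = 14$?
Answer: $10688688$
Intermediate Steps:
$b{\left(c,k \right)} = - 6 c$
$a = -310$ ($a = - 27 \left(\left(-6\right) \left(-2\right)\right) + 14 = \left(-27\right) 12 + 14 = -324 + 14 = -310$)
$\left(a + 3294\right) \left(3238 + 344\right) = \left(-310 + 3294\right) \left(3238 + 344\right) = 2984 \cdot 3582 = 10688688$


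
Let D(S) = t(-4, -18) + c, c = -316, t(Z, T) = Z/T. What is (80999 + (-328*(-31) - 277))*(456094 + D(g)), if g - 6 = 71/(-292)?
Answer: 372831143560/9 ≈ 4.1426e+10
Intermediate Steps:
g = 1681/292 (g = 6 + 71/(-292) = 6 + 71*(-1/292) = 6 - 71/292 = 1681/292 ≈ 5.7569)
D(S) = -2842/9 (D(S) = -4/(-18) - 316 = -4*(-1/18) - 316 = 2/9 - 316 = -2842/9)
(80999 + (-328*(-31) - 277))*(456094 + D(g)) = (80999 + (-328*(-31) - 277))*(456094 - 2842/9) = (80999 + (10168 - 277))*(4102004/9) = (80999 + 9891)*(4102004/9) = 90890*(4102004/9) = 372831143560/9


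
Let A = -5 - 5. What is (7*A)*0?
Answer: 0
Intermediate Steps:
A = -10
(7*A)*0 = (7*(-10))*0 = -70*0 = 0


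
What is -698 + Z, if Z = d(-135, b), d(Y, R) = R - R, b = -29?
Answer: -698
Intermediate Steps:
d(Y, R) = 0
Z = 0
-698 + Z = -698 + 0 = -698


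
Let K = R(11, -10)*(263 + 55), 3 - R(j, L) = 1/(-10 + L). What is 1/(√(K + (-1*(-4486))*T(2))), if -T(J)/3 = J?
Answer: -I*√288290/86487 ≈ -0.0062082*I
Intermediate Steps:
R(j, L) = 3 - 1/(-10 + L)
T(J) = -3*J
K = 9699/10 (K = ((-31 + 3*(-10))/(-10 - 10))*(263 + 55) = ((-31 - 30)/(-20))*318 = -1/20*(-61)*318 = (61/20)*318 = 9699/10 ≈ 969.90)
1/(√(K + (-1*(-4486))*T(2))) = 1/(√(9699/10 + (-1*(-4486))*(-3*2))) = 1/(√(9699/10 + 4486*(-6))) = 1/(√(9699/10 - 26916)) = 1/(√(-259461/10)) = 1/(3*I*√288290/10) = -I*√288290/86487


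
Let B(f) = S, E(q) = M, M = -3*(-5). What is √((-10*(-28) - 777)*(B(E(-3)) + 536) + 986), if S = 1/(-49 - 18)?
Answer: 3*I*√132374915/67 ≈ 515.17*I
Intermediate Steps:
M = 15
E(q) = 15
S = -1/67 (S = 1/(-67) = -1/67 ≈ -0.014925)
B(f) = -1/67
√((-10*(-28) - 777)*(B(E(-3)) + 536) + 986) = √((-10*(-28) - 777)*(-1/67 + 536) + 986) = √((280 - 777)*(35911/67) + 986) = √(-497*35911/67 + 986) = √(-17847767/67 + 986) = √(-17781705/67) = 3*I*√132374915/67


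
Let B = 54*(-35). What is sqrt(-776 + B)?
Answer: I*sqrt(2666) ≈ 51.633*I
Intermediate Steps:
B = -1890
sqrt(-776 + B) = sqrt(-776 - 1890) = sqrt(-2666) = I*sqrt(2666)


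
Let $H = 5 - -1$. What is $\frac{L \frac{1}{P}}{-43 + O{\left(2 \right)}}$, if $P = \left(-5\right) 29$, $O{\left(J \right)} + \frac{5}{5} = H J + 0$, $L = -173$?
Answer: $- \frac{173}{4640} \approx -0.037284$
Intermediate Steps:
$H = 6$ ($H = 5 + 1 = 6$)
$O{\left(J \right)} = -1 + 6 J$ ($O{\left(J \right)} = -1 + \left(6 J + 0\right) = -1 + 6 J$)
$P = -145$
$\frac{L \frac{1}{P}}{-43 + O{\left(2 \right)}} = \frac{\left(-173\right) \frac{1}{-145}}{-43 + \left(-1 + 6 \cdot 2\right)} = \frac{\left(-173\right) \left(- \frac{1}{145}\right)}{-43 + \left(-1 + 12\right)} = \frac{173}{145 \left(-43 + 11\right)} = \frac{173}{145 \left(-32\right)} = \frac{173}{145} \left(- \frac{1}{32}\right) = - \frac{173}{4640}$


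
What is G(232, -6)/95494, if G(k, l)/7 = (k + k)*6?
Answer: 1392/6821 ≈ 0.20408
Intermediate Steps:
G(k, l) = 84*k (G(k, l) = 7*((k + k)*6) = 7*((2*k)*6) = 7*(12*k) = 84*k)
G(232, -6)/95494 = (84*232)/95494 = 19488*(1/95494) = 1392/6821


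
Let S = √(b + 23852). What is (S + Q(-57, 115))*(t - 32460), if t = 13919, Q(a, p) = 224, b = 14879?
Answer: -4153184 - 18541*√38731 ≈ -7.8021e+6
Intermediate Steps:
S = √38731 (S = √(14879 + 23852) = √38731 ≈ 196.80)
(S + Q(-57, 115))*(t - 32460) = (√38731 + 224)*(13919 - 32460) = (224 + √38731)*(-18541) = -4153184 - 18541*√38731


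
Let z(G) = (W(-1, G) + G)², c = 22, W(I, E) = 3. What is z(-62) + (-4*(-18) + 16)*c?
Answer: 5417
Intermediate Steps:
z(G) = (3 + G)²
z(-62) + (-4*(-18) + 16)*c = (3 - 62)² + (-4*(-18) + 16)*22 = (-59)² + (72 + 16)*22 = 3481 + 88*22 = 3481 + 1936 = 5417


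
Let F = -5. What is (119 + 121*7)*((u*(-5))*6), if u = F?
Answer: 144900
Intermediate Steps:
u = -5
(119 + 121*7)*((u*(-5))*6) = (119 + 121*7)*(-5*(-5)*6) = (119 + 847)*(25*6) = 966*150 = 144900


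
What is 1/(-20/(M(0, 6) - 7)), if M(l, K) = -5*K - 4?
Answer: 41/20 ≈ 2.0500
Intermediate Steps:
M(l, K) = -4 - 5*K
1/(-20/(M(0, 6) - 7)) = 1/(-20/((-4 - 5*6) - 7)) = 1/(-20/((-4 - 30) - 7)) = 1/(-20/(-34 - 7)) = 1/(-20/(-41)) = 1/(-20*(-1/41)) = 1/(20/41) = 41/20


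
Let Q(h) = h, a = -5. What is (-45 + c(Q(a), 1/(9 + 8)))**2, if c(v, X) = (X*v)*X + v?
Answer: 208947025/83521 ≈ 2501.7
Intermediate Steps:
c(v, X) = v + v*X**2 (c(v, X) = v*X**2 + v = v + v*X**2)
(-45 + c(Q(a), 1/(9 + 8)))**2 = (-45 - 5*(1 + (1/(9 + 8))**2))**2 = (-45 - 5*(1 + (1/17)**2))**2 = (-45 - 5*(1 + 1/289))**2 = (-45 - 5*290/289)**2 = (-45 - 1450/289)**2 = (-14455/289)**2 = 208947025/83521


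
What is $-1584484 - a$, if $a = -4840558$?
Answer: $3256074$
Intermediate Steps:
$-1584484 - a = -1584484 - -4840558 = -1584484 + 4840558 = 3256074$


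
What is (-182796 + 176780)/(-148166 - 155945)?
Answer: 6016/304111 ≈ 0.019782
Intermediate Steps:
(-182796 + 176780)/(-148166 - 155945) = -6016/(-304111) = -6016*(-1/304111) = 6016/304111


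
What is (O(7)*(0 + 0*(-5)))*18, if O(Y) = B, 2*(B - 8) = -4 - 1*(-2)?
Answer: 0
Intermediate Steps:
B = 7 (B = 8 + (-4 - 1*(-2))/2 = 8 + (-4 + 2)/2 = 8 + (1/2)*(-2) = 8 - 1 = 7)
O(Y) = 7
(O(7)*(0 + 0*(-5)))*18 = (7*(0 + 0*(-5)))*18 = (7*(0 + 0))*18 = (7*0)*18 = 0*18 = 0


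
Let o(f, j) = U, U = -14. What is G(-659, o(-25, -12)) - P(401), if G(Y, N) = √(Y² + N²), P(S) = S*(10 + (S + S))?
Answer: -325612 + √434477 ≈ -3.2495e+5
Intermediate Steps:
P(S) = S*(10 + 2*S)
o(f, j) = -14
G(Y, N) = √(N² + Y²)
G(-659, o(-25, -12)) - P(401) = √((-14)² + (-659)²) - 2*401*(5 + 401) = √(196 + 434281) - 2*401*406 = √434477 - 1*325612 = √434477 - 325612 = -325612 + √434477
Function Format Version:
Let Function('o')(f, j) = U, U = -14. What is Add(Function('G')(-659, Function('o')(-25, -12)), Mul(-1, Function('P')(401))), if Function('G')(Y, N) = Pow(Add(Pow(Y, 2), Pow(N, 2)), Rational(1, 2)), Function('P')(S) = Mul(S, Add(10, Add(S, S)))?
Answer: Add(-325612, Pow(434477, Rational(1, 2))) ≈ -3.2495e+5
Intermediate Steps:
Function('P')(S) = Mul(S, Add(10, Mul(2, S)))
Function('o')(f, j) = -14
Function('G')(Y, N) = Pow(Add(Pow(N, 2), Pow(Y, 2)), Rational(1, 2))
Add(Function('G')(-659, Function('o')(-25, -12)), Mul(-1, Function('P')(401))) = Add(Pow(Add(Pow(-14, 2), Pow(-659, 2)), Rational(1, 2)), Mul(-1, Mul(2, 401, Add(5, 401)))) = Add(Pow(Add(196, 434281), Rational(1, 2)), Mul(-1, Mul(2, 401, 406))) = Add(Pow(434477, Rational(1, 2)), Mul(-1, 325612)) = Add(Pow(434477, Rational(1, 2)), -325612) = Add(-325612, Pow(434477, Rational(1, 2)))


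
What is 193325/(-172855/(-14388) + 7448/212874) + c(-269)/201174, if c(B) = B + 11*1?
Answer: 1102958393024145531/68740964114707 ≈ 16045.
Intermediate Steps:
c(B) = 11 + B (c(B) = B + 11 = 11 + B)
193325/(-172855/(-14388) + 7448/212874) + c(-269)/201174 = 193325/(-172855/(-14388) + 7448/212874) + (11 - 269)/201174 = 193325/(-172855*(-1/14388) + 7448*(1/212874)) - 258*1/201174 = 193325/(172855/14388 + 3724/106437) - 43/33529 = 193325/(2050194283/170157284) - 43/33529 = 193325*(170157284/2050194283) - 43/33529 = 32895656929300/2050194283 - 43/33529 = 1102958393024145531/68740964114707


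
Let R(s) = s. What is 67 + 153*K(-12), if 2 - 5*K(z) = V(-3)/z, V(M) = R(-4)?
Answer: 118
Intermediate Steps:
V(M) = -4
K(z) = ⅖ + 4/(5*z) (K(z) = ⅖ - (-4)/(5*z) = ⅖ + 4/(5*z))
67 + 153*K(-12) = 67 + 153*((⅖)*(2 - 12)/(-12)) = 67 + 153*((⅖)*(-1/12)*(-10)) = 67 + 153*(⅓) = 67 + 51 = 118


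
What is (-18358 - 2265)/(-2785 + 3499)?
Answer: -20623/714 ≈ -28.884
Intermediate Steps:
(-18358 - 2265)/(-2785 + 3499) = -20623/714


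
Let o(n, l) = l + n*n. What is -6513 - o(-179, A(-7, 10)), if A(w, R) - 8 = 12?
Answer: -38574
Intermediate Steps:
A(w, R) = 20 (A(w, R) = 8 + 12 = 20)
o(n, l) = l + n**2
-6513 - o(-179, A(-7, 10)) = -6513 - (20 + (-179)**2) = -6513 - (20 + 32041) = -6513 - 1*32061 = -6513 - 32061 = -38574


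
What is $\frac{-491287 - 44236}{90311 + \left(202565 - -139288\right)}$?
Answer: $- \frac{535523}{432164} \approx -1.2392$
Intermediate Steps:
$\frac{-491287 - 44236}{90311 + \left(202565 - -139288\right)} = - \frac{535523}{90311 + \left(202565 + 139288\right)} = - \frac{535523}{90311 + 341853} = - \frac{535523}{432164}$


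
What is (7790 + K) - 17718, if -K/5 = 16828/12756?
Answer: -31681427/3189 ≈ -9934.6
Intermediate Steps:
K = -21035/3189 (K = -84140/12756 = -5*4207/3189 = -21035/3189 ≈ -6.5961)
(7790 + K) - 17718 = (7790 - 21035/3189) - 17718 = 24821275/3189 - 17718 = -31681427/3189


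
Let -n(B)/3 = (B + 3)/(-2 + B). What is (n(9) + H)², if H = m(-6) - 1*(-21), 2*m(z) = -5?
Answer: 34969/196 ≈ 178.41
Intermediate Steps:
m(z) = -5/2 (m(z) = (½)*(-5) = -5/2)
n(B) = -3*(3 + B)/(-2 + B) (n(B) = -3*(B + 3)/(-2 + B) = -3*(3 + B)/(-2 + B))
H = 37/2 (H = -5/2 - 1*(-21) = -5/2 + 21 = 37/2 ≈ 18.500)
(n(9) + H)² = (3*(-3 - 1*9)/(-2 + 9) + 37/2)² = (3*(-3 - 9)/7 + 37/2)² = (3*(⅐)*(-12) + 37/2)² = (-36/7 + 37/2)² = (187/14)² = 34969/196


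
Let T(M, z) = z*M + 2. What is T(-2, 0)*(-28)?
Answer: -56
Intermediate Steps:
T(M, z) = 2 + M*z (T(M, z) = M*z + 2 = 2 + M*z)
T(-2, 0)*(-28) = (2 - 2*0)*(-28) = (2 + 0)*(-28) = 2*(-28) = -56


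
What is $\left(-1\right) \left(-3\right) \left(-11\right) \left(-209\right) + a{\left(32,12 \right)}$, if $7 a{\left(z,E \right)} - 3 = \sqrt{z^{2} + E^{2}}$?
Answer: $\frac{48282}{7} + \frac{4 \sqrt{73}}{7} \approx 6902.3$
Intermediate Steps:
$a{\left(z,E \right)} = \frac{3}{7} + \frac{\sqrt{E^{2} + z^{2}}}{7}$ ($a{\left(z,E \right)} = \frac{3}{7} + \frac{\sqrt{z^{2} + E^{2}}}{7} = \frac{3}{7} + \frac{\sqrt{E^{2} + z^{2}}}{7}$)
$\left(-1\right) \left(-3\right) \left(-11\right) \left(-209\right) + a{\left(32,12 \right)} = \left(-1\right) \left(-3\right) \left(-11\right) \left(-209\right) + \left(\frac{3}{7} + \frac{\sqrt{12^{2} + 32^{2}}}{7}\right) = 3 \left(-11\right) \left(-209\right) + \left(\frac{3}{7} + \frac{\sqrt{144 + 1024}}{7}\right) = \left(-33\right) \left(-209\right) + \left(\frac{3}{7} + \frac{\sqrt{1168}}{7}\right) = 6897 + \left(\frac{3}{7} + \frac{4 \sqrt{73}}{7}\right) = \frac{48282}{7} + \frac{4 \sqrt{73}}{7}$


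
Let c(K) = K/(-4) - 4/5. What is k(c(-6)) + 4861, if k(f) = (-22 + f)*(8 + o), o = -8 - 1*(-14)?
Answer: 22814/5 ≈ 4562.8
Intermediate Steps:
c(K) = -⅘ - K/4 (c(K) = K*(-¼) - 4*⅕ = -K/4 - ⅘ = -⅘ - K/4)
o = 6 (o = -8 + 14 = 6)
k(f) = -308 + 14*f (k(f) = (-22 + f)*(8 + 6) = (-22 + f)*14 = -308 + 14*f)
k(c(-6)) + 4861 = (-308 + 14*(-⅘ - ¼*(-6))) + 4861 = (-308 + 14*(-⅘ + 3/2)) + 4861 = (-308 + 14*(7/10)) + 4861 = (-308 + 49/5) + 4861 = -1491/5 + 4861 = 22814/5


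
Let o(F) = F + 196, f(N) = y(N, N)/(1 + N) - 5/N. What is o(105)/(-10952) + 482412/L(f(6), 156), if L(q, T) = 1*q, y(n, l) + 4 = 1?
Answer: -221901817361/580456 ≈ -3.8229e+5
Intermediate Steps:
y(n, l) = -3 (y(n, l) = -4 + 1 = -3)
f(N) = -5/N - 3/(1 + N) (f(N) = -3/(1 + N) - 5/N = -5/N - 3/(1 + N))
o(F) = 196 + F
L(q, T) = q
o(105)/(-10952) + 482412/L(f(6), 156) = (196 + 105)/(-10952) + 482412/(((-5 - 8*6)/(6*(1 + 6)))) = 301*(-1/10952) + 482412/(((⅙)*(-5 - 48)/7)) = -301/10952 + 482412/(((⅙)*(⅐)*(-53))) = -301/10952 + 482412/(-53/42) = -301/10952 + 482412*(-42/53) = -301/10952 - 20261304/53 = -221901817361/580456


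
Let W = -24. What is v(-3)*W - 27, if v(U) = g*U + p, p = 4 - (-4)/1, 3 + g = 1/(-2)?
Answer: -471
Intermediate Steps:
g = -7/2 (g = -3 + 1/(-2) = -3 - ½ = -7/2 ≈ -3.5000)
p = 8 (p = 4 - (-4) = 4 - 1*(-4) = 4 + 4 = 8)
v(U) = 8 - 7*U/2 (v(U) = -7*U/2 + 8 = 8 - 7*U/2)
v(-3)*W - 27 = (8 - 7/2*(-3))*(-24) - 27 = (8 + 21/2)*(-24) - 27 = (37/2)*(-24) - 27 = -444 - 27 = -471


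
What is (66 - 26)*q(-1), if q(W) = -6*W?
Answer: 240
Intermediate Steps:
(66 - 26)*q(-1) = (66 - 26)*(-6*(-1)) = 40*6 = 240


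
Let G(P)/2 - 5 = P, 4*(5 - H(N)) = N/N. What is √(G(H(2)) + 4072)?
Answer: 7*√334/2 ≈ 63.965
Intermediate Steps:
H(N) = 19/4 (H(N) = 5 - N/(4*N) = 5 - ¼*1 = 5 - ¼ = 19/4)
G(P) = 10 + 2*P
√(G(H(2)) + 4072) = √((10 + 2*(19/4)) + 4072) = √((10 + 19/2) + 4072) = √(39/2 + 4072) = √(8183/2) = 7*√334/2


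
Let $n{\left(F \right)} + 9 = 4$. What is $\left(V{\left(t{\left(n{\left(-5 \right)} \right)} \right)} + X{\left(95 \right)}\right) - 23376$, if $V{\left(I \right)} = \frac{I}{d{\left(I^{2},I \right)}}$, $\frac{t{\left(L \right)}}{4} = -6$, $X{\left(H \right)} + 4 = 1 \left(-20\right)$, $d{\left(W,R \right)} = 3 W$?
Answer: $- \frac{1684801}{72} \approx -23400.0$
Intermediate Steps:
$n{\left(F \right)} = -5$ ($n{\left(F \right)} = -9 + 4 = -5$)
$X{\left(H \right)} = -24$ ($X{\left(H \right)} = -4 + 1 \left(-20\right) = -4 - 20 = -24$)
$t{\left(L \right)} = -24$ ($t{\left(L \right)} = 4 \left(-6\right) = -24$)
$V{\left(I \right)} = \frac{1}{3 I}$ ($V{\left(I \right)} = \frac{I}{3 I^{2}} = I \frac{1}{3 I^{2}} = \frac{1}{3 I}$)
$\left(V{\left(t{\left(n{\left(-5 \right)} \right)} \right)} + X{\left(95 \right)}\right) - 23376 = \left(\frac{1}{3 \left(-24\right)} - 24\right) - 23376 = \left(\frac{1}{3} \left(- \frac{1}{24}\right) - 24\right) - 23376 = \left(- \frac{1}{72} - 24\right) - 23376 = - \frac{1729}{72} - 23376 = - \frac{1684801}{72}$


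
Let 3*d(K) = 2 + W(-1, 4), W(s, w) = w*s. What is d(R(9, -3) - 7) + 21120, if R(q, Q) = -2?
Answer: 63358/3 ≈ 21119.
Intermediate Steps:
W(s, w) = s*w
d(K) = -2/3 (d(K) = (2 - 1*4)/3 = (2 - 4)/3 = (1/3)*(-2) = -2/3)
d(R(9, -3) - 7) + 21120 = -2/3 + 21120 = 63358/3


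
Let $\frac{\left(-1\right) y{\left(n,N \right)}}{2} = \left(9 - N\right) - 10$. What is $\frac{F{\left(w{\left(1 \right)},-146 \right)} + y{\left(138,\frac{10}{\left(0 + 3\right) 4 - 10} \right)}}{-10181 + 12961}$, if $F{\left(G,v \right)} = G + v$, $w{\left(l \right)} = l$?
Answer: $- \frac{133}{2780} \approx -0.047842$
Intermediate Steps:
$y{\left(n,N \right)} = 2 + 2 N$ ($y{\left(n,N \right)} = - 2 \left(\left(9 - N\right) - 10\right) = - 2 \left(-1 - N\right) = 2 + 2 N$)
$\frac{F{\left(w{\left(1 \right)},-146 \right)} + y{\left(138,\frac{10}{\left(0 + 3\right) 4 - 10} \right)}}{-10181 + 12961} = \frac{\left(1 - 146\right) + \left(2 + 2 \frac{10}{\left(0 + 3\right) 4 - 10}\right)}{-10181 + 12961} = \frac{-145 + \left(2 + 2 \frac{10}{3 \cdot 4 - 10}\right)}{2780} = \left(-145 + \left(2 + 2 \frac{10}{12 - 10}\right)\right) \frac{1}{2780} = \left(-145 + \left(2 + 2 \cdot \frac{10}{2}\right)\right) \frac{1}{2780} = \left(-145 + \left(2 + 2 \cdot 10 \cdot \frac{1}{2}\right)\right) \frac{1}{2780} = \left(-145 + \left(2 + 2 \cdot 5\right)\right) \frac{1}{2780} = \left(-145 + \left(2 + 10\right)\right) \frac{1}{2780} = \left(-145 + 12\right) \frac{1}{2780} = \left(-133\right) \frac{1}{2780} = - \frac{133}{2780}$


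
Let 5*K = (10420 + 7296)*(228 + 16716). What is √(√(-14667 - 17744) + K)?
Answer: √(1500899520 + 25*I*√32411)/5 ≈ 7748.3 + 0.011617*I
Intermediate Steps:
K = 300179904/5 (K = ((10420 + 7296)*(228 + 16716))/5 = (17716*16944)/5 = (⅕)*300179904 = 300179904/5 ≈ 6.0036e+7)
√(√(-14667 - 17744) + K) = √(√(-14667 - 17744) + 300179904/5) = √(√(-32411) + 300179904/5) = √(I*√32411 + 300179904/5) = √(300179904/5 + I*√32411)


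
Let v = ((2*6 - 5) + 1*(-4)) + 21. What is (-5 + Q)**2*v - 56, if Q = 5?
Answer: -56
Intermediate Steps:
v = 24 (v = ((12 - 5) - 4) + 21 = (7 - 4) + 21 = 3 + 21 = 24)
(-5 + Q)**2*v - 56 = (-5 + 5)**2*24 - 56 = 0**2*24 - 56 = 0*24 - 56 = 0 - 56 = -56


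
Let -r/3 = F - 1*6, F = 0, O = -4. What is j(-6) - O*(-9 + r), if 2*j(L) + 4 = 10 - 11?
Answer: 67/2 ≈ 33.500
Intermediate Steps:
r = 18 (r = -3*(0 - 1*6) = -3*(0 - 6) = -3*(-6) = 18)
j(L) = -5/2 (j(L) = -2 + (10 - 11)/2 = -2 + (½)*(-1) = -2 - ½ = -5/2)
j(-6) - O*(-9 + r) = -5/2 - (-4)*(-9 + 18) = -5/2 - (-4)*9 = -5/2 - 1*(-36) = -5/2 + 36 = 67/2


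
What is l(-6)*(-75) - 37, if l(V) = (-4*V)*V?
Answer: 10763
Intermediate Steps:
l(V) = -4*V²
l(-6)*(-75) - 37 = -4*(-6)²*(-75) - 37 = -4*36*(-75) - 37 = -144*(-75) - 37 = 10800 - 37 = 10763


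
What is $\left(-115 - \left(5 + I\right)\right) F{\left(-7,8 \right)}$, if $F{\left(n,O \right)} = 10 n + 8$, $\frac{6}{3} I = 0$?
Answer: $7440$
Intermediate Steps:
$I = 0$ ($I = \frac{1}{2} \cdot 0 = 0$)
$F{\left(n,O \right)} = 8 + 10 n$
$\left(-115 - \left(5 + I\right)\right) F{\left(-7,8 \right)} = \left(-115 - 5\right) \left(8 + 10 \left(-7\right)\right) = \left(-115 + \left(0 - 5\right)\right) \left(8 - 70\right) = \left(-115 - 5\right) \left(-62\right) = \left(-120\right) \left(-62\right) = 7440$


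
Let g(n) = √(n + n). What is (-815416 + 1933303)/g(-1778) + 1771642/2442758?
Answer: 885821/1221379 - 1117887*I*√889/1778 ≈ 0.72526 - 18746.0*I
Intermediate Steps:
g(n) = √2*√n (g(n) = √(2*n) = √2*√n)
(-815416 + 1933303)/g(-1778) + 1771642/2442758 = (-815416 + 1933303)/((√2*√(-1778))) + 1771642/2442758 = 1117887/((√2*(I*√1778))) + 1771642*(1/2442758) = 1117887/((2*I*√889)) + 885821/1221379 = 1117887*(-I*√889/1778) + 885821/1221379 = -1117887*I*√889/1778 + 885821/1221379 = 885821/1221379 - 1117887*I*√889/1778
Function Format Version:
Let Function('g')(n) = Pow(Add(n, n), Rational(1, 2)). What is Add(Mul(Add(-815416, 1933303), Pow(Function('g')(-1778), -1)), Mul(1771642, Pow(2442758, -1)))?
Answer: Add(Rational(885821, 1221379), Mul(Rational(-1117887, 1778), I, Pow(889, Rational(1, 2)))) ≈ Add(0.72526, Mul(-18746., I))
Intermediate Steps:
Function('g')(n) = Mul(Pow(2, Rational(1, 2)), Pow(n, Rational(1, 2))) (Function('g')(n) = Pow(Mul(2, n), Rational(1, 2)) = Mul(Pow(2, Rational(1, 2)), Pow(n, Rational(1, 2))))
Add(Mul(Add(-815416, 1933303), Pow(Function('g')(-1778), -1)), Mul(1771642, Pow(2442758, -1))) = Add(Mul(Add(-815416, 1933303), Pow(Mul(Pow(2, Rational(1, 2)), Pow(-1778, Rational(1, 2))), -1)), Mul(1771642, Pow(2442758, -1))) = Add(Mul(1117887, Pow(Mul(Pow(2, Rational(1, 2)), Mul(I, Pow(1778, Rational(1, 2)))), -1)), Mul(1771642, Rational(1, 2442758))) = Add(Mul(1117887, Pow(Mul(2, I, Pow(889, Rational(1, 2))), -1)), Rational(885821, 1221379)) = Add(Mul(1117887, Mul(Rational(-1, 1778), I, Pow(889, Rational(1, 2)))), Rational(885821, 1221379)) = Add(Mul(Rational(-1117887, 1778), I, Pow(889, Rational(1, 2))), Rational(885821, 1221379)) = Add(Rational(885821, 1221379), Mul(Rational(-1117887, 1778), I, Pow(889, Rational(1, 2))))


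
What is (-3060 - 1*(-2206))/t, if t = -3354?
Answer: 427/1677 ≈ 0.25462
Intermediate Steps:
(-3060 - 1*(-2206))/t = (-3060 - 1*(-2206))/(-3354) = (-3060 + 2206)*(-1/3354) = -854*(-1/3354) = 427/1677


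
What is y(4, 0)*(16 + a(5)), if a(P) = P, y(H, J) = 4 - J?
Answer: 84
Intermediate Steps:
y(4, 0)*(16 + a(5)) = (4 - 1*0)*(16 + 5) = (4 + 0)*21 = 4*21 = 84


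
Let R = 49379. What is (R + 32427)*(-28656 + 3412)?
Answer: -2065110664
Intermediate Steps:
(R + 32427)*(-28656 + 3412) = (49379 + 32427)*(-28656 + 3412) = 81806*(-25244) = -2065110664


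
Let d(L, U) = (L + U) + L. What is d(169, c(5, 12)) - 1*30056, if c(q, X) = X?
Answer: -29706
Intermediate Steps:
d(L, U) = U + 2*L
d(169, c(5, 12)) - 1*30056 = (12 + 2*169) - 1*30056 = (12 + 338) - 30056 = 350 - 30056 = -29706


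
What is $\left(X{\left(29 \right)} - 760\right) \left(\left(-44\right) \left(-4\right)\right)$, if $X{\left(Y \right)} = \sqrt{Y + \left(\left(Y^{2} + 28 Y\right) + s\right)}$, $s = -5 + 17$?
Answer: $-133760 + 1936 \sqrt{14} \approx -1.2652 \cdot 10^{5}$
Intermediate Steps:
$s = 12$
$X{\left(Y \right)} = \sqrt{12 + Y^{2} + 29 Y}$ ($X{\left(Y \right)} = \sqrt{Y + \left(\left(Y^{2} + 28 Y\right) + 12\right)} = \sqrt{Y + \left(12 + Y^{2} + 28 Y\right)} = \sqrt{12 + Y^{2} + 29 Y}$)
$\left(X{\left(29 \right)} - 760\right) \left(\left(-44\right) \left(-4\right)\right) = \left(\sqrt{12 + 29^{2} + 29 \cdot 29} - 760\right) \left(\left(-44\right) \left(-4\right)\right) = \left(\sqrt{12 + 841 + 841} - 760\right) 176 = \left(\sqrt{1694} - 760\right) 176 = \left(11 \sqrt{14} - 760\right) 176 = \left(-760 + 11 \sqrt{14}\right) 176 = -133760 + 1936 \sqrt{14}$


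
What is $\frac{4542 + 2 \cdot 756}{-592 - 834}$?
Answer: $- \frac{3027}{713} \approx -4.2454$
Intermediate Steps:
$\frac{4542 + 2 \cdot 756}{-592 - 834} = \frac{4542 + 1512}{-1426} = 6054 \left(- \frac{1}{1426}\right) = - \frac{3027}{713}$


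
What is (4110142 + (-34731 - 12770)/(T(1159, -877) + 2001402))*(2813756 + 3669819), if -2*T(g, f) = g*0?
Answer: 53334188603636249225/2001402 ≈ 2.6648e+13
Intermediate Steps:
T(g, f) = 0 (T(g, f) = -g*0/2 = -½*0 = 0)
(4110142 + (-34731 - 12770)/(T(1159, -877) + 2001402))*(2813756 + 3669819) = (4110142 + (-34731 - 12770)/(0 + 2001402))*(2813756 + 3669819) = (4110142 - 47501/2001402)*6483575 = (8226046371583/2001402)*6483575 = 53334188603636249225/2001402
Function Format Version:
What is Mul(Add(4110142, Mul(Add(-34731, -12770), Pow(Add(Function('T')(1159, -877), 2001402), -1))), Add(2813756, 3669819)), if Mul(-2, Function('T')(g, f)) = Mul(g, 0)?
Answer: Rational(53334188603636249225, 2001402) ≈ 2.6648e+13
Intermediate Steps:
Function('T')(g, f) = 0 (Function('T')(g, f) = Mul(Rational(-1, 2), Mul(g, 0)) = Mul(Rational(-1, 2), 0) = 0)
Mul(Add(4110142, Mul(Add(-34731, -12770), Pow(Add(Function('T')(1159, -877), 2001402), -1))), Add(2813756, 3669819)) = Mul(Add(4110142, Mul(Add(-34731, -12770), Pow(Add(0, 2001402), -1))), Add(2813756, 3669819)) = Mul(Add(4110142, Mul(-47501, Pow(2001402, -1))), 6483575) = Mul(Add(4110142, Mul(-47501, Rational(1, 2001402))), 6483575) = Mul(Add(4110142, Rational(-47501, 2001402)), 6483575) = Mul(Rational(8226046371583, 2001402), 6483575) = Rational(53334188603636249225, 2001402)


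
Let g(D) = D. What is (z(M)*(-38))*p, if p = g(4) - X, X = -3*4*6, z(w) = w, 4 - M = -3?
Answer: -20216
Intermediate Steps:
M = 7 (M = 4 - 1*(-3) = 4 + 3 = 7)
X = -72 (X = -12*6 = -72)
p = 76 (p = 4 - 1*(-72) = 4 + 72 = 76)
(z(M)*(-38))*p = (7*(-38))*76 = -266*76 = -20216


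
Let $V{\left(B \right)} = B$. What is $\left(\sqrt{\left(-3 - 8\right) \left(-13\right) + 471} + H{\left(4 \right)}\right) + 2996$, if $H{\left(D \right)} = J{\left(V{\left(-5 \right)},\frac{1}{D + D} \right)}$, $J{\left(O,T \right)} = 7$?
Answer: $3003 + \sqrt{614} \approx 3027.8$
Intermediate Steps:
$H{\left(D \right)} = 7$
$\left(\sqrt{\left(-3 - 8\right) \left(-13\right) + 471} + H{\left(4 \right)}\right) + 2996 = \left(\sqrt{\left(-3 - 8\right) \left(-13\right) + 471} + 7\right) + 2996 = \left(\sqrt{\left(-11\right) \left(-13\right) + 471} + 7\right) + 2996 = \left(\sqrt{143 + 471} + 7\right) + 2996 = \left(\sqrt{614} + 7\right) + 2996 = \left(7 + \sqrt{614}\right) + 2996 = 3003 + \sqrt{614}$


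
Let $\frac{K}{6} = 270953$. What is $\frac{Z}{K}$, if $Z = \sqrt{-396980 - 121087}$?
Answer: $\frac{i \sqrt{57563}}{541906} \approx 0.00044274 i$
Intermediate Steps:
$K = 1625718$ ($K = 6 \cdot 270953 = 1625718$)
$Z = 3 i \sqrt{57563}$ ($Z = \sqrt{-518067} = 3 i \sqrt{57563} \approx 719.77 i$)
$\frac{Z}{K} = \frac{3 i \sqrt{57563}}{1625718} = 3 i \sqrt{57563} \cdot \frac{1}{1625718} = \frac{i \sqrt{57563}}{541906}$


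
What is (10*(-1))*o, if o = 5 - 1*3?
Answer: -20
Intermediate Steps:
o = 2 (o = 5 - 3 = 2)
(10*(-1))*o = (10*(-1))*2 = -10*2 = -20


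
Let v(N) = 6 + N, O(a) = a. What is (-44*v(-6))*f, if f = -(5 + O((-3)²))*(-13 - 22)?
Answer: 0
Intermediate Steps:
f = 490 (f = -(5 + (-3)²)*(-13 - 22) = -(5 + 9)*(-35) = -14*(-35) = -1*(-490) = 490)
(-44*v(-6))*f = -44*(6 - 6)*490 = -44*0*490 = 0*490 = 0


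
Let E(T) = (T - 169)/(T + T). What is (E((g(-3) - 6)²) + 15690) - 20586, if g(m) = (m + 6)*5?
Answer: -396620/81 ≈ -4896.5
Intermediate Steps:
g(m) = 30 + 5*m (g(m) = (6 + m)*5 = 30 + 5*m)
E(T) = (-169 + T)/(2*T) (E(T) = (-169 + T)/((2*T)) = (-169 + T)*(1/(2*T)) = (-169 + T)/(2*T))
(E((g(-3) - 6)²) + 15690) - 20586 = ((-169 + ((30 + 5*(-3)) - 6)²)/(2*(((30 + 5*(-3)) - 6)²)) + 15690) - 20586 = ((-169 + ((30 - 15) - 6)²)/(2*(((30 - 15) - 6)²)) + 15690) - 20586 = ((-169 + (15 - 6)²)/(2*((15 - 6)²)) + 15690) - 20586 = ((-169 + 9²)/(2*(9²)) + 15690) - 20586 = ((½)*(-169 + 81)/81 + 15690) - 20586 = ((½)*(1/81)*(-88) + 15690) - 20586 = (-44/81 + 15690) - 20586 = 1270846/81 - 20586 = -396620/81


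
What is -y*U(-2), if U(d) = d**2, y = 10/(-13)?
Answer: 40/13 ≈ 3.0769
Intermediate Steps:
y = -10/13 (y = 10*(-1/13) = -10/13 ≈ -0.76923)
-y*U(-2) = -(-10)*(-2)**2/13 = -(-10)*4/13 = -1*(-40/13) = 40/13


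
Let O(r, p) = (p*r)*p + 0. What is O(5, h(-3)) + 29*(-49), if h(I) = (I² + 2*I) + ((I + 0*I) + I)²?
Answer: 6184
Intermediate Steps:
h(I) = 2*I + 5*I² (h(I) = (I² + 2*I) + ((I + 0) + I)² = (I² + 2*I) + (I + I)² = (I² + 2*I) + (2*I)² = (I² + 2*I) + 4*I² = 2*I + 5*I²)
O(r, p) = r*p² (O(r, p) = r*p² + 0 = r*p²)
O(5, h(-3)) + 29*(-49) = 5*(-3*(2 + 5*(-3)))² + 29*(-49) = 5*(-3*(2 - 15))² - 1421 = 5*(-3*(-13))² - 1421 = 5*39² - 1421 = 5*1521 - 1421 = 7605 - 1421 = 6184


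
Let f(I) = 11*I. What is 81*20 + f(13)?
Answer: 1763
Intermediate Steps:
81*20 + f(13) = 81*20 + 11*13 = 1620 + 143 = 1763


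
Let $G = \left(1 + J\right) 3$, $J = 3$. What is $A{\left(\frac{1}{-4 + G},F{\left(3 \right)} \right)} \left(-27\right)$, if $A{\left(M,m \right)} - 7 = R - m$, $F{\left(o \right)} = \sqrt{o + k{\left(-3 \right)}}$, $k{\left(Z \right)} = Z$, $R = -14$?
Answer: $189$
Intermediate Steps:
$G = 12$ ($G = \left(1 + 3\right) 3 = 4 \cdot 3 = 12$)
$F{\left(o \right)} = \sqrt{-3 + o}$ ($F{\left(o \right)} = \sqrt{o - 3} = \sqrt{-3 + o}$)
$A{\left(M,m \right)} = -7 - m$ ($A{\left(M,m \right)} = 7 - \left(14 + m\right) = -7 - m$)
$A{\left(\frac{1}{-4 + G},F{\left(3 \right)} \right)} \left(-27\right) = \left(-7 - \sqrt{-3 + 3}\right) \left(-27\right) = \left(-7 - \sqrt{0}\right) \left(-27\right) = \left(-7 - 0\right) \left(-27\right) = \left(-7 + 0\right) \left(-27\right) = \left(-7\right) \left(-27\right) = 189$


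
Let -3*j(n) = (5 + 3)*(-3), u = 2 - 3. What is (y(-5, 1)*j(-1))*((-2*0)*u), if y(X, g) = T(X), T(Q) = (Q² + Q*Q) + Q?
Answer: 0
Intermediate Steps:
T(Q) = Q + 2*Q² (T(Q) = (Q² + Q²) + Q = 2*Q² + Q = Q + 2*Q²)
u = -1
y(X, g) = X*(1 + 2*X)
j(n) = 8 (j(n) = -(5 + 3)*(-3)/3 = -8*(-3)/3 = -⅓*(-24) = 8)
(y(-5, 1)*j(-1))*((-2*0)*u) = (-5*(1 + 2*(-5))*8)*(-2*0*(-1)) = (-5*(1 - 10)*8)*(0*(-1)) = (-5*(-9)*8)*0 = (45*8)*0 = 360*0 = 0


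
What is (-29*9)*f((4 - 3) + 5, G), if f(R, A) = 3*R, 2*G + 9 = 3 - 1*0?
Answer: -4698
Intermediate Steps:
G = -3 (G = -9/2 + (3 - 1*0)/2 = -9/2 + (3 + 0)/2 = -9/2 + (½)*3 = -9/2 + 3/2 = -3)
(-29*9)*f((4 - 3) + 5, G) = (-29*9)*(3*((4 - 3) + 5)) = -783*(1 + 5) = -783*6 = -261*18 = -4698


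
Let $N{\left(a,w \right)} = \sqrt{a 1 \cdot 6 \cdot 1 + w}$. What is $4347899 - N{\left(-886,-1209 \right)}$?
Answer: $4347899 - 15 i \sqrt{29} \approx 4.3479 \cdot 10^{6} - 80.777 i$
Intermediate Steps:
$N{\left(a,w \right)} = \sqrt{w + 6 a}$ ($N{\left(a,w \right)} = \sqrt{a 6 \cdot 1 + w} = \sqrt{6 a 1 + w} = \sqrt{6 a + w} = \sqrt{w + 6 a}$)
$4347899 - N{\left(-886,-1209 \right)} = 4347899 - \sqrt{-1209 + 6 \left(-886\right)} = 4347899 - \sqrt{-1209 - 5316} = 4347899 - \sqrt{-6525} = 4347899 - 15 i \sqrt{29}$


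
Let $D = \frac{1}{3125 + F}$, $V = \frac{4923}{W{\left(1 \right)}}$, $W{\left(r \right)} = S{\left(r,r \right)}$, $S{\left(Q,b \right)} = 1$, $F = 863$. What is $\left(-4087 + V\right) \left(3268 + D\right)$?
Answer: $\frac{2723852065}{997} \approx 2.732 \cdot 10^{6}$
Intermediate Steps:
$W{\left(r \right)} = 1$
$V = 4923$ ($V = \frac{4923}{1} = 4923 \cdot 1 = 4923$)
$D = \frac{1}{3988}$ ($D = \frac{1}{3125 + 863} = \frac{1}{3988} \approx 0.00025075$)
$\left(-4087 + V\right) \left(3268 + D\right) = \left(-4087 + 4923\right) \left(3268 + \frac{1}{3988}\right) = 836 \cdot \frac{13032785}{3988} = \frac{2723852065}{997}$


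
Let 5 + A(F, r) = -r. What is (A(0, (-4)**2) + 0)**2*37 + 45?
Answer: 16362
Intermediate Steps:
A(F, r) = -5 - r
(A(0, (-4)**2) + 0)**2*37 + 45 = ((-5 - 1*(-4)**2) + 0)**2*37 + 45 = ((-5 - 1*16) + 0)**2*37 + 45 = ((-5 - 16) + 0)**2*37 + 45 = (-21 + 0)**2*37 + 45 = (-21)**2*37 + 45 = 441*37 + 45 = 16317 + 45 = 16362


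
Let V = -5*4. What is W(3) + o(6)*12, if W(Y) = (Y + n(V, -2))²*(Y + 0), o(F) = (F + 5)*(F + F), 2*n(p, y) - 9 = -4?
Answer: 6699/4 ≈ 1674.8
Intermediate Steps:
V = -20
n(p, y) = 5/2 (n(p, y) = 9/2 + (½)*(-4) = 9/2 - 2 = 5/2)
o(F) = 2*F*(5 + F) (o(F) = (5 + F)*(2*F) = 2*F*(5 + F))
W(Y) = Y*(5/2 + Y)² (W(Y) = (Y + 5/2)²*(Y + 0) = (5/2 + Y)²*Y = Y*(5/2 + Y)²)
W(3) + o(6)*12 = (¼)*3*(5 + 2*3)² + (2*6*(5 + 6))*12 = (¼)*3*(5 + 6)² + (2*6*11)*12 = (¼)*3*11² + 132*12 = (¼)*3*121 + 1584 = 363/4 + 1584 = 6699/4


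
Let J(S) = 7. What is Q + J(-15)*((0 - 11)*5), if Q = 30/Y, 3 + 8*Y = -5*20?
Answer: -39895/103 ≈ -387.33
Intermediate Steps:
Y = -103/8 (Y = -3/8 + (-5*20)/8 = -3/8 + (⅛)*(-100) = -3/8 - 25/2 = -103/8 ≈ -12.875)
Q = -240/103 (Q = 30/(-103/8) = 30*(-8/103) = -240/103 ≈ -2.3301)
Q + J(-15)*((0 - 11)*5) = -240/103 + 7*((0 - 11)*5) = -240/103 + 7*(-11*5) = -240/103 + 7*(-55) = -240/103 - 385 = -39895/103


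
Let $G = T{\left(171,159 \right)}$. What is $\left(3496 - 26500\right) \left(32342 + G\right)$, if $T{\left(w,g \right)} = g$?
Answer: $-747653004$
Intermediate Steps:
$G = 159$
$\left(3496 - 26500\right) \left(32342 + G\right) = \left(3496 - 26500\right) \left(32342 + 159\right) = \left(-23004\right) 32501 = -747653004$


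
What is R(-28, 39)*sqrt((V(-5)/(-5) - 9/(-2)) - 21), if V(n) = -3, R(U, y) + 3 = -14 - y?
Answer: -28*I*sqrt(1590)/5 ≈ -223.3*I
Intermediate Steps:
R(U, y) = -17 - y (R(U, y) = -3 + (-14 - y) = -17 - y)
R(-28, 39)*sqrt((V(-5)/(-5) - 9/(-2)) - 21) = (-17 - 1*39)*sqrt((-3/(-5) - 9/(-2)) - 21) = (-17 - 39)*sqrt((-3*(-1/5) - 9*(-1/2)) - 21) = -56*sqrt((3/5 + 9/2) - 21) = -56*sqrt(51/10 - 21) = -28*I*sqrt(1590)/5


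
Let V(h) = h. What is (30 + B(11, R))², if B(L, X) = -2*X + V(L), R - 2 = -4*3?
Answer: 3721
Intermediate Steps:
R = -10 (R = 2 - 4*3 = 2 - 12 = -10)
B(L, X) = L - 2*X (B(L, X) = -2*X + L = L - 2*X)
(30 + B(11, R))² = (30 + (11 - 2*(-10)))² = (30 + (11 + 20))² = (30 + 31)² = 61² = 3721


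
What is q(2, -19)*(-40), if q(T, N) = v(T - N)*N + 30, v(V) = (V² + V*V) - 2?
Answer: 667600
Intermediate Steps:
v(V) = -2 + 2*V² (v(V) = (V² + V²) - 2 = 2*V² - 2 = -2 + 2*V²)
q(T, N) = 30 + N*(-2 + 2*(T - N)²) (q(T, N) = (-2 + 2*(T - N)²)*N + 30 = N*(-2 + 2*(T - N)²) + 30 = 30 + N*(-2 + 2*(T - N)²))
q(2, -19)*(-40) = (30 + 2*(-19)*(-1 + (-19 - 1*2)²))*(-40) = (30 + 2*(-19)*(-1 + (-19 - 2)²))*(-40) = (30 + 2*(-19)*(-1 + (-21)²))*(-40) = (30 + 2*(-19)*(-1 + 441))*(-40) = (30 + 2*(-19)*440)*(-40) = (30 - 16720)*(-40) = -16690*(-40) = 667600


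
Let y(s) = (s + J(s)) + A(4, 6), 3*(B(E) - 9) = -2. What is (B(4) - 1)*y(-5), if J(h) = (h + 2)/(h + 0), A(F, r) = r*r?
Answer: 3476/15 ≈ 231.73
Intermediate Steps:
B(E) = 25/3 (B(E) = 9 + (1/3)*(-2) = 9 - 2/3 = 25/3)
A(F, r) = r**2
J(h) = (2 + h)/h
y(s) = 36 + s + (2 + s)/s (y(s) = (s + (2 + s)/s) + 6**2 = (s + (2 + s)/s) + 36 = 36 + s + (2 + s)/s)
(B(4) - 1)*y(-5) = (25/3 - 1)*(37 - 5 + 2/(-5)) = 22*(37 - 5 + 2*(-1/5))/3 = 22*(37 - 5 - 2/5)/3 = (22/3)*(158/5) = 3476/15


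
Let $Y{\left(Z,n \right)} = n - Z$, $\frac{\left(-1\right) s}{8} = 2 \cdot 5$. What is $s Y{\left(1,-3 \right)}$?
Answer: $320$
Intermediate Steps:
$s = -80$ ($s = - 8 \cdot 2 \cdot 5 = \left(-8\right) 10 = -80$)
$s Y{\left(1,-3 \right)} = - 80 \left(-3 - 1\right) = \left(-80\right) \left(-4\right) = 320$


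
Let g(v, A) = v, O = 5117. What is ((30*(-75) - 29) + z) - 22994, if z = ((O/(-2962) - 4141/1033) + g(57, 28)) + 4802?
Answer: -62479206347/3059746 ≈ -20420.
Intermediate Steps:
z = 14849754311/3059746 (z = ((5117/(-2962) - 4141/1033) + 57) + 4802 = ((5117*(-1/2962) - 4141*1/1033) + 57) + 4802 = ((-5117/2962 - 4141/1033) + 57) + 4802 = (-17551503/3059746 + 57) + 4802 = 156854019/3059746 + 4802 = 14849754311/3059746 ≈ 4853.3)
((30*(-75) - 29) + z) - 22994 = ((30*(-75) - 29) + 14849754311/3059746) - 22994 = ((-2250 - 29) + 14849754311/3059746) - 22994 = (-2279 + 14849754311/3059746) - 22994 = 7876593177/3059746 - 22994 = -62479206347/3059746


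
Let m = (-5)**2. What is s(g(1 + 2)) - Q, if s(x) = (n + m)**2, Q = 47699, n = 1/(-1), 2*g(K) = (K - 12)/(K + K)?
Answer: -47123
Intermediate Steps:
g(K) = (-12 + K)/(4*K) (g(K) = ((K - 12)/(K + K))/2 = ((-12 + K)/((2*K)))/2 = ((-12 + K)*(1/(2*K)))/2 = ((-12 + K)/(2*K))/2 = (-12 + K)/(4*K))
n = -1
m = 25
s(x) = 576 (s(x) = (-1 + 25)**2 = 24**2 = 576)
s(g(1 + 2)) - Q = 576 - 1*47699 = 576 - 47699 = -47123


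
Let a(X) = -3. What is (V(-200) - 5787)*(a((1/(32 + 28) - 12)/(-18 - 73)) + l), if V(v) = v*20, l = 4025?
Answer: -39363314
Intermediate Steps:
V(v) = 20*v
(V(-200) - 5787)*(a((1/(32 + 28) - 12)/(-18 - 73)) + l) = (20*(-200) - 5787)*(-3 + 4025) = (-4000 - 5787)*4022 = -9787*4022 = -39363314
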